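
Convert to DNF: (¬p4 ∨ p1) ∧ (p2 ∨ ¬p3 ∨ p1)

(¬p4 ∧ p2) ∨ (¬p4 ∧ ¬p3) ∨ p1

(¬p4 ∨ p1) ∧ (p2 ∨ ¬p3 ∨ p1)
= (¬p4 ∧ p2) ∨ (¬p4 ∧ ¬p3) ∨ (¬p4 ∧ p1) ∨ (p1 ∧ p2) ∨ (p1 ∧ ¬p3) ∨ (p1 ∧ p1)   [distribute ∧ over ∨]
= (¬p4 ∧ p2) ∨ (¬p4 ∧ ¬p3) ∨ p1   [simplify]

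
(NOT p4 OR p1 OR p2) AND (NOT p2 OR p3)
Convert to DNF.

(NOT p4 AND NOT p2) OR (NOT p4 AND p3) OR (p1 AND NOT p2) OR (p1 AND p3) OR (p2 AND p3)

(NOT p4 OR p1 OR p2) AND (NOT p2 OR p3)
≡ (NOT p4 AND NOT p2) OR (NOT p4 AND p3) OR (p1 AND NOT p2) OR (p1 AND p3) OR (p2 AND NOT p2) OR (p2 AND p3)   (distribute AND over OR)
≡ (NOT p4 AND NOT p2) OR (NOT p4 AND p3) OR (p1 AND NOT p2) OR (p1 AND p3) OR (p2 AND p3)   (simplify)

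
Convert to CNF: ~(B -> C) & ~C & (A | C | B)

B & ~C

~(B -> C) & ~C & (A | C | B)
⇔ ~(~B | C) & ~C & (A | C | B)   — eliminate ->
⇔ ~~B & ~C & ~C & (A | C | B)   — De Morgan
⇔ B & ~C & ~C & (A | C | B)   — double negation
⇔ B & ~C   — simplify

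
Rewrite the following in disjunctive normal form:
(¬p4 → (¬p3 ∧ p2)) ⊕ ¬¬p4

¬p3 ∧ p2 ∧ ¬p4

(¬p4 → (¬p3 ∧ p2)) ⊕ ¬¬p4
≡ ((¬p4 → (¬p3 ∧ p2)) ∧ ¬¬¬p4) ∨ (¬(¬p4 → (¬p3 ∧ p2)) ∧ ¬¬p4)   [expand ⊕]
≡ ((¬¬p4 ∨ (¬p3 ∧ p2)) ∧ ¬¬¬p4) ∨ (¬(¬p4 → (¬p3 ∧ p2)) ∧ ¬¬p4)   [eliminate →]
≡ ((¬¬p4 ∨ (¬p3 ∧ p2)) ∧ ¬¬¬p4) ∨ (¬(¬¬p4 ∨ (¬p3 ∧ p2)) ∧ ¬¬p4)   [eliminate →]
≡ ((p4 ∨ (¬p3 ∧ p2)) ∧ ¬¬¬p4) ∨ (¬(¬¬p4 ∨ (¬p3 ∧ p2)) ∧ ¬¬p4)   [double negation]
≡ ((p4 ∨ (¬p3 ∧ p2)) ∧ ¬p4) ∨ (¬(¬¬p4 ∨ (¬p3 ∧ p2)) ∧ ¬¬p4)   [double negation]
≡ ((p4 ∨ (¬p3 ∧ p2)) ∧ ¬p4) ∨ (¬¬¬p4 ∧ ¬(¬p3 ∧ p2) ∧ ¬¬p4)   [De Morgan]
≡ ((p4 ∨ (¬p3 ∧ p2)) ∧ ¬p4) ∨ (¬p4 ∧ ¬(¬p3 ∧ p2) ∧ ¬¬p4)   [double negation]
≡ ((p4 ∨ (¬p3 ∧ p2)) ∧ ¬p4) ∨ (¬p4 ∧ (¬¬p3 ∨ ¬p2) ∧ ¬¬p4)   [De Morgan]
≡ ((p4 ∨ (¬p3 ∧ p2)) ∧ ¬p4) ∨ (¬p4 ∧ (p3 ∨ ¬p2) ∧ ¬¬p4)   [double negation]
≡ ((p4 ∨ (¬p3 ∧ p2)) ∧ ¬p4) ∨ (¬p4 ∧ (p3 ∨ ¬p2) ∧ p4)   [double negation]
≡ (p4 ∧ ¬p4) ∨ (¬p3 ∧ p2 ∧ ¬p4) ∨ (¬p4 ∧ p3 ∧ p4) ∨ (¬p4 ∧ ¬p2 ∧ p4)   [distribute ∧ over ∨]
≡ ¬p3 ∧ p2 ∧ ¬p4   [simplify]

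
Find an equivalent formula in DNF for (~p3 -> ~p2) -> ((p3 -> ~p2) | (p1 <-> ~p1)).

~p3 | ~p2

(~p3 -> ~p2) -> ((p3 -> ~p2) | (p1 <-> ~p1))
⇔ ~(~p3 -> ~p2) | (p3 -> ~p2) | (p1 <-> ~p1)   — eliminate ->
⇔ ~(~~p3 | ~p2) | (p3 -> ~p2) | (p1 <-> ~p1)   — eliminate ->
⇔ ~(~~p3 | ~p2) | ~p3 | ~p2 | (p1 <-> ~p1)   — eliminate ->
⇔ ~(~~p3 | ~p2) | ~p3 | ~p2 | ((p1 -> ~p1) & (~p1 -> p1))   — eliminate <->
⇔ ~(~~p3 | ~p2) | ~p3 | ~p2 | ((~p1 | ~p1) & (~p1 -> p1))   — eliminate ->
⇔ ~(~~p3 | ~p2) | ~p3 | ~p2 | ((~p1 | ~p1) & (~~p1 | p1))   — eliminate ->
⇔ (~~~p3 & ~~p2) | ~p3 | ~p2 | ((~p1 | ~p1) & (~~p1 | p1))   — De Morgan
⇔ (~p3 & ~~p2) | ~p3 | ~p2 | ((~p1 | ~p1) & (~~p1 | p1))   — double negation
⇔ (~p3 & p2) | ~p3 | ~p2 | ((~p1 | ~p1) & (~~p1 | p1))   — double negation
⇔ (~p3 & p2) | ~p3 | ~p2 | ((~p1 | ~p1) & (p1 | p1))   — double negation
⇔ (~p3 & p2) | ~p3 | ~p2 | (~p1 & p1) | (~p1 & p1) | (~p1 & p1) | (~p1 & p1)   — distribute & over |
⇔ ~p3 | ~p2   — simplify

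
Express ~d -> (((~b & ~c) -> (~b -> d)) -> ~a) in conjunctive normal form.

(d | ~b | ~a) & (d | ~c | ~a)

~d -> (((~b & ~c) -> (~b -> d)) -> ~a)
≡ ~~d | (((~b & ~c) -> (~b -> d)) -> ~a)   [eliminate ->]
≡ ~~d | ~((~b & ~c) -> (~b -> d)) | ~a   [eliminate ->]
≡ ~~d | ~(~(~b & ~c) | (~b -> d)) | ~a   [eliminate ->]
≡ ~~d | ~(~(~b & ~c) | ~~b | d) | ~a   [eliminate ->]
≡ d | ~(~(~b & ~c) | ~~b | d) | ~a   [double negation]
≡ d | (~~(~b & ~c) & ~~~b & ~d) | ~a   [De Morgan]
≡ d | (~b & ~c & ~~~b & ~d) | ~a   [double negation]
≡ d | (~b & ~c & ~b & ~d) | ~a   [double negation]
≡ (d | ~b | ~a) & (d | ~c | ~a) & (d | ~b | ~a) & (d | ~d | ~a)   [distribute | over &]
≡ (d | ~b | ~a) & (d | ~c | ~a)   [simplify]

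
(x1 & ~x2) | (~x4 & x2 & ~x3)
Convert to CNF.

(x1 | ~x4) & (x1 | x2) & (x1 | ~x3) & (~x2 | ~x4) & (~x2 | ~x3)

(x1 & ~x2) | (~x4 & x2 & ~x3)
≡ (x1 | ~x4) & (x1 | x2) & (x1 | ~x3) & (~x2 | ~x4) & (~x2 | x2) & (~x2 | ~x3)   [distribute | over &]
≡ (x1 | ~x4) & (x1 | x2) & (x1 | ~x3) & (~x2 | ~x4) & (~x2 | ~x3)   [simplify]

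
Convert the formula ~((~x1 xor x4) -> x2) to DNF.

(~x1 & ~x4 & ~x2) | (x1 & x4 & ~x2)

~((~x1 xor x4) -> x2)
≡ ~(~(~x1 xor x4) | x2)   [eliminate ->]
≡ ~(~((~x1 & ~x4) | (~~x1 & x4)) | x2)   [expand xor]
≡ ~~((~x1 & ~x4) | (~~x1 & x4)) & ~x2   [De Morgan]
≡ ((~x1 & ~x4) | (~~x1 & x4)) & ~x2   [double negation]
≡ ((~x1 & ~x4) | (x1 & x4)) & ~x2   [double negation]
≡ (~x1 & ~x4 & ~x2) | (x1 & x4 & ~x2)   [distribute & over |]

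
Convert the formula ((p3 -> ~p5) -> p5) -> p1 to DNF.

((p3 -> ~p5) -> p5) -> p1
= ~((p3 -> ~p5) -> p5) | p1   [eliminate ->]
= ~(~(p3 -> ~p5) | p5) | p1   [eliminate ->]
= ~(~(~p3 | ~p5) | p5) | p1   [eliminate ->]
= (~~(~p3 | ~p5) & ~p5) | p1   [De Morgan]
= ((~p3 | ~p5) & ~p5) | p1   [double negation]
= (~p3 & ~p5) | (~p5 & ~p5) | p1   [distribute & over |]
= ~p5 | p1   [simplify]

~p5 | p1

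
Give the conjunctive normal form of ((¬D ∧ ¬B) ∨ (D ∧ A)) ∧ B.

(¬D ∨ A) ∧ (¬B ∨ D) ∧ (¬B ∨ A) ∧ B

((¬D ∧ ¬B) ∨ (D ∧ A)) ∧ B
⇔ (¬D ∨ D) ∧ (¬D ∨ A) ∧ (¬B ∨ D) ∧ (¬B ∨ A) ∧ B   — distribute ∨ over ∧
⇔ (¬D ∨ A) ∧ (¬B ∨ D) ∧ (¬B ∨ A) ∧ B   — simplify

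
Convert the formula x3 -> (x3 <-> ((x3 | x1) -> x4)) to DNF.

~x3 | (x4 & x3)

x3 -> (x3 <-> ((x3 | x1) -> x4))
= ~x3 | (x3 <-> ((x3 | x1) -> x4))   [eliminate ->]
= ~x3 | ((x3 -> ((x3 | x1) -> x4)) & (((x3 | x1) -> x4) -> x3))   [eliminate <->]
= ~x3 | ((~x3 | ((x3 | x1) -> x4)) & (((x3 | x1) -> x4) -> x3))   [eliminate ->]
= ~x3 | ((~x3 | ~(x3 | x1) | x4) & (((x3 | x1) -> x4) -> x3))   [eliminate ->]
= ~x3 | ((~x3 | ~(x3 | x1) | x4) & (~((x3 | x1) -> x4) | x3))   [eliminate ->]
= ~x3 | ((~x3 | ~(x3 | x1) | x4) & (~(~(x3 | x1) | x4) | x3))   [eliminate ->]
= ~x3 | ((~x3 | (~x3 & ~x1) | x4) & (~(~(x3 | x1) | x4) | x3))   [De Morgan]
= ~x3 | ((~x3 | (~x3 & ~x1) | x4) & ((~~(x3 | x1) & ~x4) | x3))   [De Morgan]
= ~x3 | ((~x3 | (~x3 & ~x1) | x4) & (((x3 | x1) & ~x4) | x3))   [double negation]
= ~x3 | (~x3 & x3 & ~x4) | (~x3 & x1 & ~x4) | (~x3 & x3) | (~x3 & ~x1 & x3 & ~x4) | (~x3 & ~x1 & x1 & ~x4) | (~x3 & ~x1 & x3) | (x4 & x3 & ~x4) | (x4 & x1 & ~x4) | (x4 & x3)   [distribute & over |]
= ~x3 | (x4 & x3)   [simplify]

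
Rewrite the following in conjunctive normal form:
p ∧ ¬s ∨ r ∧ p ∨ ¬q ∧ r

p ∧ ¬s ∨ r ∧ p ∨ ¬q ∧ r
⇔ (p ∨ r ∨ ¬q) ∧ (p ∨ r ∨ r) ∧ (p ∨ p ∨ ¬q) ∧ (p ∨ p ∨ r) ∧ (¬s ∨ r ∨ ¬q) ∧ (¬s ∨ r ∨ r) ∧ (¬s ∨ p ∨ ¬q) ∧ (¬s ∨ p ∨ r)
⇔ (p ∨ r) ∧ (p ∨ ¬q) ∧ (¬s ∨ r)

(p ∨ r) ∧ (p ∨ ¬q) ∧ (¬s ∨ r)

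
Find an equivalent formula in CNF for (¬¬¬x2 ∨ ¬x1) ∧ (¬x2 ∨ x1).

(¬x2 ∨ ¬x1) ∧ (¬x2 ∨ x1)

(¬¬¬x2 ∨ ¬x1) ∧ (¬x2 ∨ x1)
= (¬x2 ∨ ¬x1) ∧ (¬x2 ∨ x1)   [double negation]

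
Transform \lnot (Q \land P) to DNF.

\lnot (Q \land P)
≡ \lnot Q \lor \lnot P

\lnot Q \lor \lnot P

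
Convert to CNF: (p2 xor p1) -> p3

(p2 xor p1) -> p3
= ~(p2 xor p1) | p3   (eliminate ->)
= ~((p2 | p1) & ~(p2 & p1)) | p3   (expand xor)
= ~(p2 | p1) | ~~(p2 & p1) | p3   (De Morgan)
= (~p2 & ~p1) | ~~(p2 & p1) | p3   (De Morgan)
= (~p2 & ~p1) | (p2 & p1) | p3   (double negation)
= (~p2 | p2 | p3) & (~p2 | p1 | p3) & (~p1 | p2 | p3) & (~p1 | p1 | p3)   (distribute | over &)
= (~p2 | p1 | p3) & (~p1 | p2 | p3)   (simplify)

(~p2 | p1 | p3) & (~p1 | p2 | p3)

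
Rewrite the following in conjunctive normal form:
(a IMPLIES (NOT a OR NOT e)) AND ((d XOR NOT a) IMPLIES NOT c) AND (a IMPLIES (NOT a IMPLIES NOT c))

(NOT a OR NOT e) AND (NOT d OR NOT a OR NOT c) AND (a OR d OR NOT c)

(a IMPLIES (NOT a OR NOT e)) AND ((d XOR NOT a) IMPLIES NOT c) AND (a IMPLIES (NOT a IMPLIES NOT c))
⇔ (NOT a OR NOT a OR NOT e) AND ((d XOR NOT a) IMPLIES NOT c) AND (a IMPLIES (NOT a IMPLIES NOT c))   — eliminate IMPLIES
⇔ (NOT a OR NOT a OR NOT e) AND (NOT (d XOR NOT a) OR NOT c) AND (a IMPLIES (NOT a IMPLIES NOT c))   — eliminate IMPLIES
⇔ (NOT a OR NOT a OR NOT e) AND (NOT ((d OR NOT a) AND NOT (d AND NOT a)) OR NOT c) AND (a IMPLIES (NOT a IMPLIES NOT c))   — expand XOR
⇔ (NOT a OR NOT a OR NOT e) AND (NOT ((d OR NOT a) AND NOT (d AND NOT a)) OR NOT c) AND (NOT a OR (NOT a IMPLIES NOT c))   — eliminate IMPLIES
⇔ (NOT a OR NOT a OR NOT e) AND (NOT ((d OR NOT a) AND NOT (d AND NOT a)) OR NOT c) AND (NOT a OR NOT NOT a OR NOT c)   — eliminate IMPLIES
⇔ (NOT a OR NOT a OR NOT e) AND (NOT (d OR NOT a) OR NOT NOT (d AND NOT a) OR NOT c) AND (NOT a OR NOT NOT a OR NOT c)   — De Morgan
⇔ (NOT a OR NOT a OR NOT e) AND ((NOT d AND NOT NOT a) OR NOT NOT (d AND NOT a) OR NOT c) AND (NOT a OR NOT NOT a OR NOT c)   — De Morgan
⇔ (NOT a OR NOT a OR NOT e) AND ((NOT d AND a) OR NOT NOT (d AND NOT a) OR NOT c) AND (NOT a OR NOT NOT a OR NOT c)   — double negation
⇔ (NOT a OR NOT a OR NOT e) AND ((NOT d AND a) OR (d AND NOT a) OR NOT c) AND (NOT a OR NOT NOT a OR NOT c)   — double negation
⇔ (NOT a OR NOT a OR NOT e) AND ((NOT d AND a) OR (d AND NOT a) OR NOT c) AND (NOT a OR a OR NOT c)   — double negation
⇔ (NOT a OR NOT a OR NOT e) AND (NOT d OR d OR NOT c) AND (NOT d OR NOT a OR NOT c) AND (a OR d OR NOT c) AND (a OR NOT a OR NOT c) AND (NOT a OR a OR NOT c)   — distribute OR over AND
⇔ (NOT a OR NOT e) AND (NOT d OR NOT a OR NOT c) AND (a OR d OR NOT c)   — simplify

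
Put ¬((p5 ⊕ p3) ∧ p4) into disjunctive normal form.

¬((p5 ⊕ p3) ∧ p4)
= ¬(((p5 ∧ ¬p3) ∨ (¬p5 ∧ p3)) ∧ p4)   [expand ⊕]
= ¬((p5 ∧ ¬p3) ∨ (¬p5 ∧ p3)) ∨ ¬p4   [De Morgan]
= (¬(p5 ∧ ¬p3) ∧ ¬(¬p5 ∧ p3)) ∨ ¬p4   [De Morgan]
= ((¬p5 ∨ ¬¬p3) ∧ ¬(¬p5 ∧ p3)) ∨ ¬p4   [De Morgan]
= ((¬p5 ∨ p3) ∧ ¬(¬p5 ∧ p3)) ∨ ¬p4   [double negation]
= ((¬p5 ∨ p3) ∧ (¬¬p5 ∨ ¬p3)) ∨ ¬p4   [De Morgan]
= ((¬p5 ∨ p3) ∧ (p5 ∨ ¬p3)) ∨ ¬p4   [double negation]
= (¬p5 ∧ p5) ∨ (¬p5 ∧ ¬p3) ∨ (p3 ∧ p5) ∨ (p3 ∧ ¬p3) ∨ ¬p4   [distribute ∧ over ∨]
= (¬p5 ∧ ¬p3) ∨ (p3 ∧ p5) ∨ ¬p4   [simplify]

(¬p5 ∧ ¬p3) ∨ (p3 ∧ p5) ∨ ¬p4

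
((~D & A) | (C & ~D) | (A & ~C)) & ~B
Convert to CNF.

(~D | A) & (~D | ~C) & (A | C) & ~B

((~D & A) | (C & ~D) | (A & ~C)) & ~B
⇔ (~D | C | A) & (~D | C | ~C) & (~D | ~D | A) & (~D | ~D | ~C) & (A | C | A) & (A | C | ~C) & (A | ~D | A) & (A | ~D | ~C) & ~B   [distribute | over &]
⇔ (~D | A) & (~D | ~C) & (A | C) & ~B   [simplify]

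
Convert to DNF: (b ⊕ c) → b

(¬b ∧ ¬c) ∨ b

(b ⊕ c) → b
≡ ¬(b ⊕ c) ∨ b   [eliminate →]
≡ ¬((b ∧ ¬c) ∨ (¬b ∧ c)) ∨ b   [expand ⊕]
≡ (¬(b ∧ ¬c) ∧ ¬(¬b ∧ c)) ∨ b   [De Morgan]
≡ ((¬b ∨ ¬¬c) ∧ ¬(¬b ∧ c)) ∨ b   [De Morgan]
≡ ((¬b ∨ c) ∧ ¬(¬b ∧ c)) ∨ b   [double negation]
≡ ((¬b ∨ c) ∧ (¬¬b ∨ ¬c)) ∨ b   [De Morgan]
≡ ((¬b ∨ c) ∧ (b ∨ ¬c)) ∨ b   [double negation]
≡ (¬b ∧ b) ∨ (¬b ∧ ¬c) ∨ (c ∧ b) ∨ (c ∧ ¬c) ∨ b   [distribute ∧ over ∨]
≡ (¬b ∧ ¬c) ∨ b   [simplify]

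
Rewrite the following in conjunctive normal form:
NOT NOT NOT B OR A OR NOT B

NOT NOT NOT B OR A OR NOT B
= NOT B OR A OR NOT B   [double negation]
= NOT B OR A   [simplify]

NOT B OR A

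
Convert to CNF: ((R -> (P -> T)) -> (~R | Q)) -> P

(R | P) & (~Q | P)

((R -> (P -> T)) -> (~R | Q)) -> P
≡ ~((R -> (P -> T)) -> (~R | Q)) | P   [eliminate ->]
≡ ~(~(R -> (P -> T)) | ~R | Q) | P   [eliminate ->]
≡ ~(~(~R | (P -> T)) | ~R | Q) | P   [eliminate ->]
≡ ~(~(~R | ~P | T) | ~R | Q) | P   [eliminate ->]
≡ (~~(~R | ~P | T) & ~~R & ~Q) | P   [De Morgan]
≡ ((~R | ~P | T) & ~~R & ~Q) | P   [double negation]
≡ ((~R | ~P | T) & R & ~Q) | P   [double negation]
≡ (~R | ~P | T | P) & (R | P) & (~Q | P)   [distribute | over &]
≡ (R | P) & (~Q | P)   [simplify]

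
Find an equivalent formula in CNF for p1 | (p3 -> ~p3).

p1 | (p3 -> ~p3)
≡ p1 | ~p3 | ~p3   (eliminate ->)
≡ p1 | ~p3   (simplify)

p1 | ~p3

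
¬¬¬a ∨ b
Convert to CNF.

¬¬¬a ∨ b
≡ ¬a ∨ b

¬a ∨ b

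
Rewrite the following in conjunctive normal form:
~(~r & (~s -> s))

~(~r & (~s -> s))
≡ ~(~r & (~~s | s))   (eliminate ->)
≡ ~~r | ~(~~s | s)   (De Morgan)
≡ r | ~(~~s | s)   (double negation)
≡ r | (~~~s & ~s)   (De Morgan)
≡ r | (~s & ~s)   (double negation)
≡ (r | ~s) & (r | ~s)   (distribute | over &)
≡ r | ~s   (simplify)

r | ~s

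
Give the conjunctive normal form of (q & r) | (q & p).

q & (r | p)

(q & r) | (q & p)
≡ (q | q) & (q | p) & (r | q) & (r | p)   [distribute | over &]
≡ q & (r | p)   [simplify]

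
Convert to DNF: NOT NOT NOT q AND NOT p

NOT NOT NOT q AND NOT p
≡ NOT q AND NOT p   (double negation)

NOT q AND NOT p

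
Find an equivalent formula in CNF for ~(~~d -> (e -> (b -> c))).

~(~~d -> (e -> (b -> c)))
= ~(~~~d | (e -> (b -> c)))   [eliminate ->]
= ~(~~~d | ~e | (b -> c))   [eliminate ->]
= ~(~~~d | ~e | ~b | c)   [eliminate ->]
= ~~~~d & ~~e & ~~b & ~c   [De Morgan]
= ~~d & ~~e & ~~b & ~c   [double negation]
= d & ~~e & ~~b & ~c   [double negation]
= d & e & ~~b & ~c   [double negation]
= d & e & b & ~c   [double negation]

d & e & b & ~c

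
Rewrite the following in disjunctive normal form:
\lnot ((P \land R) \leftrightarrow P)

\lnot ((P \land R) \leftrightarrow P)
⇔ \lnot (((P \land R) \to P) \land (P \to (P \land R)))   [eliminate \leftrightarrow]
⇔ \lnot ((\lnot (P \land R) \lor P) \land (P \to (P \land R)))   [eliminate \to]
⇔ \lnot ((\lnot (P \land R) \lor P) \land (\lnot P \lor (P \land R)))   [eliminate \to]
⇔ \lnot (\lnot (P \land R) \lor P) \lor \lnot (\lnot P \lor (P \land R))   [De Morgan]
⇔ (\lnot \lnot (P \land R) \land \lnot P) \lor \lnot (\lnot P \lor (P \land R))   [De Morgan]
⇔ (P \land R \land \lnot P) \lor \lnot (\lnot P \lor (P \land R))   [double negation]
⇔ (P \land R \land \lnot P) \lor (\lnot \lnot P \land \lnot (P \land R))   [De Morgan]
⇔ (P \land R \land \lnot P) \lor (P \land \lnot (P \land R))   [double negation]
⇔ (P \land R \land \lnot P) \lor (P \land (\lnot P \lor \lnot R))   [De Morgan]
⇔ (P \land R \land \lnot P) \lor (P \land \lnot P) \lor (P \land \lnot R)   [distribute \land over \lor]
⇔ P \land \lnot R   [simplify]

P \land \lnot R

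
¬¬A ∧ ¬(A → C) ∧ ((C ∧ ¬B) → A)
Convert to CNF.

A ∧ ¬C

¬¬A ∧ ¬(A → C) ∧ ((C ∧ ¬B) → A)
≡ ¬¬A ∧ ¬(¬A ∨ C) ∧ ((C ∧ ¬B) → A)   — eliminate →
≡ ¬¬A ∧ ¬(¬A ∨ C) ∧ (¬(C ∧ ¬B) ∨ A)   — eliminate →
≡ A ∧ ¬(¬A ∨ C) ∧ (¬(C ∧ ¬B) ∨ A)   — double negation
≡ A ∧ ¬¬A ∧ ¬C ∧ (¬(C ∧ ¬B) ∨ A)   — De Morgan
≡ A ∧ A ∧ ¬C ∧ (¬(C ∧ ¬B) ∨ A)   — double negation
≡ A ∧ A ∧ ¬C ∧ (¬C ∨ ¬¬B ∨ A)   — De Morgan
≡ A ∧ A ∧ ¬C ∧ (¬C ∨ B ∨ A)   — double negation
≡ A ∧ ¬C   — simplify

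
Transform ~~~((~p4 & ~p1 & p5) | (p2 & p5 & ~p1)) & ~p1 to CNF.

~~~((~p4 & ~p1 & p5) | (p2 & p5 & ~p1)) & ~p1
= ~((~p4 & ~p1 & p5) | (p2 & p5 & ~p1)) & ~p1   [double negation]
= ~(~p4 & ~p1 & p5) & ~(p2 & p5 & ~p1) & ~p1   [De Morgan]
= (~~p4 | ~~p1 | ~p5) & ~(p2 & p5 & ~p1) & ~p1   [De Morgan]
= (p4 | ~~p1 | ~p5) & ~(p2 & p5 & ~p1) & ~p1   [double negation]
= (p4 | p1 | ~p5) & ~(p2 & p5 & ~p1) & ~p1   [double negation]
= (p4 | p1 | ~p5) & (~p2 | ~p5 | ~~p1) & ~p1   [De Morgan]
= (p4 | p1 | ~p5) & (~p2 | ~p5 | p1) & ~p1   [double negation]

(p4 | p1 | ~p5) & (~p2 | ~p5 | p1) & ~p1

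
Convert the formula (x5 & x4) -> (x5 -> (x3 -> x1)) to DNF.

~x5 | ~x4 | ~x3 | x1

(x5 & x4) -> (x5 -> (x3 -> x1))
⇔ ~(x5 & x4) | (x5 -> (x3 -> x1))   [eliminate ->]
⇔ ~(x5 & x4) | ~x5 | (x3 -> x1)   [eliminate ->]
⇔ ~(x5 & x4) | ~x5 | ~x3 | x1   [eliminate ->]
⇔ ~x5 | ~x4 | ~x5 | ~x3 | x1   [De Morgan]
⇔ ~x5 | ~x4 | ~x3 | x1   [simplify]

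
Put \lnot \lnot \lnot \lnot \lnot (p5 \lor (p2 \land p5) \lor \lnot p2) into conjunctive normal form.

\lnot \lnot \lnot \lnot \lnot (p5 \lor (p2 \land p5) \lor \lnot p2)
= \lnot \lnot \lnot (p5 \lor (p2 \land p5) \lor \lnot p2)   [double negation]
= \lnot (p5 \lor (p2 \land p5) \lor \lnot p2)   [double negation]
= \lnot p5 \land \lnot (p2 \land p5) \land \lnot \lnot p2   [De Morgan]
= \lnot p5 \land (\lnot p2 \lor \lnot p5) \land \lnot \lnot p2   [De Morgan]
= \lnot p5 \land (\lnot p2 \lor \lnot p5) \land p2   [double negation]
= \lnot p5 \land p2   [simplify]

\lnot p5 \land p2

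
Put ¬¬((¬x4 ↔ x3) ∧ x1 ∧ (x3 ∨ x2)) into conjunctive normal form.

(x4 ∨ x3) ∧ (¬x3 ∨ ¬x4) ∧ x1 ∧ (x3 ∨ x2)

¬¬((¬x4 ↔ x3) ∧ x1 ∧ (x3 ∨ x2))
⇔ ¬¬((¬x4 → x3) ∧ (x3 → ¬x4) ∧ x1 ∧ (x3 ∨ x2))   — eliminate ↔
⇔ ¬¬((¬¬x4 ∨ x3) ∧ (x3 → ¬x4) ∧ x1 ∧ (x3 ∨ x2))   — eliminate →
⇔ ¬¬((¬¬x4 ∨ x3) ∧ (¬x3 ∨ ¬x4) ∧ x1 ∧ (x3 ∨ x2))   — eliminate →
⇔ (¬¬x4 ∨ x3) ∧ (¬x3 ∨ ¬x4) ∧ x1 ∧ (x3 ∨ x2)   — double negation
⇔ (x4 ∨ x3) ∧ (¬x3 ∨ ¬x4) ∧ x1 ∧ (x3 ∨ x2)   — double negation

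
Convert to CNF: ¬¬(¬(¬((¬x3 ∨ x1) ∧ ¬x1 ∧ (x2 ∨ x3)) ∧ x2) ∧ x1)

(¬x1 ∨ ¬x2) ∧ x1

¬¬(¬(¬((¬x3 ∨ x1) ∧ ¬x1 ∧ (x2 ∨ x3)) ∧ x2) ∧ x1)
⇔ ¬(¬((¬x3 ∨ x1) ∧ ¬x1 ∧ (x2 ∨ x3)) ∧ x2) ∧ x1   (double negation)
⇔ (¬¬((¬x3 ∨ x1) ∧ ¬x1 ∧ (x2 ∨ x3)) ∨ ¬x2) ∧ x1   (De Morgan)
⇔ ((¬x3 ∨ x1) ∧ ¬x1 ∧ (x2 ∨ x3) ∨ ¬x2) ∧ x1   (double negation)
⇔ (¬x3 ∨ x1 ∨ ¬x2) ∧ (¬x1 ∨ ¬x2) ∧ (x2 ∨ x3 ∨ ¬x2) ∧ x1   (distribute ∨ over ∧)
⇔ (¬x1 ∨ ¬x2) ∧ x1   (simplify)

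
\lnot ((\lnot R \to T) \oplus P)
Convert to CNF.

\lnot ((\lnot R \to T) \oplus P)
≡ \lnot (((\lnot R \to T) \lor P) \land \lnot ((\lnot R \to T) \land P))   (expand \oplus)
≡ \lnot ((\lnot \lnot R \lor T \lor P) \land \lnot ((\lnot R \to T) \land P))   (eliminate \to)
≡ \lnot ((\lnot \lnot R \lor T \lor P) \land \lnot ((\lnot \lnot R \lor T) \land P))   (eliminate \to)
≡ \lnot (\lnot \lnot R \lor T \lor P) \lor \lnot \lnot ((\lnot \lnot R \lor T) \land P)   (De Morgan)
≡ (\lnot \lnot \lnot R \land \lnot T \land \lnot P) \lor \lnot \lnot ((\lnot \lnot R \lor T) \land P)   (De Morgan)
≡ (\lnot R \land \lnot T \land \lnot P) \lor \lnot \lnot ((\lnot \lnot R \lor T) \land P)   (double negation)
≡ (\lnot R \land \lnot T \land \lnot P) \lor ((\lnot \lnot R \lor T) \land P)   (double negation)
≡ (\lnot R \land \lnot T \land \lnot P) \lor ((R \lor T) \land P)   (double negation)
≡ (\lnot R \lor R \lor T) \land (\lnot R \lor P) \land (\lnot T \lor R \lor T) \land (\lnot T \lor P) \land (\lnot P \lor R \lor T) \land (\lnot P \lor P)   (distribute \lor over \land)
≡ (\lnot R \lor P) \land (\lnot T \lor P) \land (\lnot P \lor R \lor T)   (simplify)

(\lnot R \lor P) \land (\lnot T \lor P) \land (\lnot P \lor R \lor T)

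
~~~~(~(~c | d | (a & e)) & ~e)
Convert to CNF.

~~~~(~(~c | d | (a & e)) & ~e)
≡ ~~(~(~c | d | (a & e)) & ~e)   [double negation]
≡ ~(~c | d | (a & e)) & ~e   [double negation]
≡ ~~c & ~d & ~(a & e) & ~e   [De Morgan]
≡ c & ~d & ~(a & e) & ~e   [double negation]
≡ c & ~d & (~a | ~e) & ~e   [De Morgan]
≡ c & ~d & ~e   [simplify]

c & ~d & ~e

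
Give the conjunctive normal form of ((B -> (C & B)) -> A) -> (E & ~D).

(~B | C | E) & (~B | C | ~D) & (~A | E) & (~A | ~D)

((B -> (C & B)) -> A) -> (E & ~D)
≡ ~((B -> (C & B)) -> A) | (E & ~D)   — eliminate ->
≡ ~(~(B -> (C & B)) | A) | (E & ~D)   — eliminate ->
≡ ~(~(~B | (C & B)) | A) | (E & ~D)   — eliminate ->
≡ (~~(~B | (C & B)) & ~A) | (E & ~D)   — De Morgan
≡ ((~B | (C & B)) & ~A) | (E & ~D)   — double negation
≡ (~B | C | E) & (~B | C | ~D) & (~B | B | E) & (~B | B | ~D) & (~A | E) & (~A | ~D)   — distribute | over &
≡ (~B | C | E) & (~B | C | ~D) & (~A | E) & (~A | ~D)   — simplify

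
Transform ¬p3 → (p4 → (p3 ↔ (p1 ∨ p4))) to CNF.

p3 ∨ ¬p4

¬p3 → (p4 → (p3 ↔ (p1 ∨ p4)))
= ¬¬p3 ∨ (p4 → (p3 ↔ (p1 ∨ p4)))
= ¬¬p3 ∨ ¬p4 ∨ (p3 ↔ (p1 ∨ p4))
= ¬¬p3 ∨ ¬p4 ∨ ((p3 → (p1 ∨ p4)) ∧ ((p1 ∨ p4) → p3))
= ¬¬p3 ∨ ¬p4 ∨ ((¬p3 ∨ p1 ∨ p4) ∧ ((p1 ∨ p4) → p3))
= ¬¬p3 ∨ ¬p4 ∨ ((¬p3 ∨ p1 ∨ p4) ∧ (¬(p1 ∨ p4) ∨ p3))
= p3 ∨ ¬p4 ∨ ((¬p3 ∨ p1 ∨ p4) ∧ (¬(p1 ∨ p4) ∨ p3))
= p3 ∨ ¬p4 ∨ ((¬p3 ∨ p1 ∨ p4) ∧ ((¬p1 ∧ ¬p4) ∨ p3))
= (p3 ∨ ¬p4 ∨ ¬p3 ∨ p1 ∨ p4) ∧ (p3 ∨ ¬p4 ∨ ¬p1 ∨ p3) ∧ (p3 ∨ ¬p4 ∨ ¬p4 ∨ p3)
= p3 ∨ ¬p4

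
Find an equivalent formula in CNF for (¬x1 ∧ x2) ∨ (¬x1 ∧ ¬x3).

(¬x1 ∧ x2) ∨ (¬x1 ∧ ¬x3)
= (¬x1 ∨ ¬x1) ∧ (¬x1 ∨ ¬x3) ∧ (x2 ∨ ¬x1) ∧ (x2 ∨ ¬x3)   [distribute ∨ over ∧]
= ¬x1 ∧ (x2 ∨ ¬x3)   [simplify]

¬x1 ∧ (x2 ∨ ¬x3)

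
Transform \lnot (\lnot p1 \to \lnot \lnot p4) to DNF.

\lnot (\lnot p1 \to \lnot \lnot p4)
≡ \lnot (\lnot \lnot p1 \lor \lnot \lnot p4)   (eliminate \to)
≡ \lnot \lnot \lnot p1 \land \lnot \lnot \lnot p4   (De Morgan)
≡ \lnot p1 \land \lnot \lnot \lnot p4   (double negation)
≡ \lnot p1 \land \lnot p4   (double negation)

\lnot p1 \land \lnot p4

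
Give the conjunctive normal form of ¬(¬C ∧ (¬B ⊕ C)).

¬(¬C ∧ (¬B ⊕ C))
≡ ¬(¬C ∧ (¬B ∨ C) ∧ ¬(¬B ∧ C))   (expand ⊕)
≡ ¬¬C ∨ ¬(¬B ∨ C) ∨ ¬¬(¬B ∧ C)   (De Morgan)
≡ C ∨ ¬(¬B ∨ C) ∨ ¬¬(¬B ∧ C)   (double negation)
≡ C ∨ (¬¬B ∧ ¬C) ∨ ¬¬(¬B ∧ C)   (De Morgan)
≡ C ∨ (B ∧ ¬C) ∨ ¬¬(¬B ∧ C)   (double negation)
≡ C ∨ (B ∧ ¬C) ∨ (¬B ∧ C)   (double negation)
≡ (C ∨ B ∨ ¬B) ∧ (C ∨ B ∨ C) ∧ (C ∨ ¬C ∨ ¬B) ∧ (C ∨ ¬C ∨ C)   (distribute ∨ over ∧)
≡ C ∨ B   (simplify)

C ∨ B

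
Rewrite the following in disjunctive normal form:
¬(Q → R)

Q ∧ ¬R

¬(Q → R)
⇔ ¬(¬Q ∨ R)   — eliminate →
⇔ ¬¬Q ∧ ¬R   — De Morgan
⇔ Q ∧ ¬R   — double negation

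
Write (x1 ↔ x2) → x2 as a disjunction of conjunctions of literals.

(x1 ∧ ¬x2) ∨ x2

(x1 ↔ x2) → x2
≡ ¬(x1 ↔ x2) ∨ x2   (eliminate →)
≡ ¬((x1 → x2) ∧ (x2 → x1)) ∨ x2   (eliminate ↔)
≡ ¬((¬x1 ∨ x2) ∧ (x2 → x1)) ∨ x2   (eliminate →)
≡ ¬((¬x1 ∨ x2) ∧ (¬x2 ∨ x1)) ∨ x2   (eliminate →)
≡ ¬(¬x1 ∨ x2) ∨ ¬(¬x2 ∨ x1) ∨ x2   (De Morgan)
≡ (¬¬x1 ∧ ¬x2) ∨ ¬(¬x2 ∨ x1) ∨ x2   (De Morgan)
≡ (x1 ∧ ¬x2) ∨ ¬(¬x2 ∨ x1) ∨ x2   (double negation)
≡ (x1 ∧ ¬x2) ∨ (¬¬x2 ∧ ¬x1) ∨ x2   (De Morgan)
≡ (x1 ∧ ¬x2) ∨ (x2 ∧ ¬x1) ∨ x2   (double negation)
≡ (x1 ∧ ¬x2) ∨ x2   (simplify)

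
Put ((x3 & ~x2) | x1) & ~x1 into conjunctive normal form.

((x3 & ~x2) | x1) & ~x1
≡ (x3 | x1) & (~x2 | x1) & ~x1   [distribute | over &]

(x3 | x1) & (~x2 | x1) & ~x1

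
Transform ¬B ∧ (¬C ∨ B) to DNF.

¬B ∧ (¬C ∨ B)
= (¬B ∧ ¬C) ∨ (¬B ∧ B)   [distribute ∧ over ∨]
= ¬B ∧ ¬C   [simplify]

¬B ∧ ¬C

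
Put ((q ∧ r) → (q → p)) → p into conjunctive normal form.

(q ∨ p) ∧ (r ∨ p)

((q ∧ r) → (q → p)) → p
≡ ¬((q ∧ r) → (q → p)) ∨ p   [eliminate →]
≡ ¬(¬(q ∧ r) ∨ (q → p)) ∨ p   [eliminate →]
≡ ¬(¬(q ∧ r) ∨ ¬q ∨ p) ∨ p   [eliminate →]
≡ (¬¬(q ∧ r) ∧ ¬¬q ∧ ¬p) ∨ p   [De Morgan]
≡ (q ∧ r ∧ ¬¬q ∧ ¬p) ∨ p   [double negation]
≡ (q ∧ r ∧ q ∧ ¬p) ∨ p   [double negation]
≡ (q ∨ p) ∧ (r ∨ p) ∧ (q ∨ p) ∧ (¬p ∨ p)   [distribute ∨ over ∧]
≡ (q ∨ p) ∧ (r ∨ p)   [simplify]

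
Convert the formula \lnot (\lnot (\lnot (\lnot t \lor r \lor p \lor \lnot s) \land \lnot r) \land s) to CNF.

(t \lor \lnot s) \land (\lnot r \lor \lnot s) \land (\lnot p \lor \lnot s)

\lnot (\lnot (\lnot (\lnot t \lor r \lor p \lor \lnot s) \land \lnot r) \land s)
≡ \lnot \lnot (\lnot (\lnot t \lor r \lor p \lor \lnot s) \land \lnot r) \lor \lnot s   (De Morgan)
≡ (\lnot (\lnot t \lor r \lor p \lor \lnot s) \land \lnot r) \lor \lnot s   (double negation)
≡ (\lnot \lnot t \land \lnot r \land \lnot p \land \lnot \lnot s \land \lnot r) \lor \lnot s   (De Morgan)
≡ (t \land \lnot r \land \lnot p \land \lnot \lnot s \land \lnot r) \lor \lnot s   (double negation)
≡ (t \land \lnot r \land \lnot p \land s \land \lnot r) \lor \lnot s   (double negation)
≡ (t \lor \lnot s) \land (\lnot r \lor \lnot s) \land (\lnot p \lor \lnot s) \land (s \lor \lnot s) \land (\lnot r \lor \lnot s)   (distribute \lor over \land)
≡ (t \lor \lnot s) \land (\lnot r \lor \lnot s) \land (\lnot p \lor \lnot s)   (simplify)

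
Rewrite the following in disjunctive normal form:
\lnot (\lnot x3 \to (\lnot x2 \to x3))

\lnot (\lnot x3 \to (\lnot x2 \to x3))
≡ \lnot (\lnot \lnot x3 \lor (\lnot x2 \to x3))   [eliminate \to]
≡ \lnot (\lnot \lnot x3 \lor \lnot \lnot x2 \lor x3)   [eliminate \to]
≡ \lnot \lnot \lnot x3 \land \lnot \lnot \lnot x2 \land \lnot x3   [De Morgan]
≡ \lnot x3 \land \lnot \lnot \lnot x2 \land \lnot x3   [double negation]
≡ \lnot x3 \land \lnot x2 \land \lnot x3   [double negation]
≡ \lnot x3 \land \lnot x2   [simplify]

\lnot x3 \land \lnot x2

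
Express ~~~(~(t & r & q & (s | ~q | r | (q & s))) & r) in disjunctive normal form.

~~~(~(t & r & q & (s | ~q | r | (q & s))) & r)
≡ ~(~(t & r & q & (s | ~q | r | (q & s))) & r)   [double negation]
≡ ~~(t & r & q & (s | ~q | r | (q & s))) | ~r   [De Morgan]
≡ (t & r & q & (s | ~q | r | (q & s))) | ~r   [double negation]
≡ (t & r & q & s) | (t & r & q & ~q) | (t & r & q & r) | (t & r & q & q & s) | ~r   [distribute & over |]
≡ (t & r & q) | ~r   [simplify]

(t & r & q) | ~r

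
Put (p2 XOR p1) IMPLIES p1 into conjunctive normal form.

NOT p2 OR p1

(p2 XOR p1) IMPLIES p1
≡ NOT (p2 XOR p1) OR p1   [eliminate IMPLIES]
≡ NOT ((p2 OR p1) AND NOT (p2 AND p1)) OR p1   [expand XOR]
≡ NOT (p2 OR p1) OR NOT NOT (p2 AND p1) OR p1   [De Morgan]
≡ (NOT p2 AND NOT p1) OR NOT NOT (p2 AND p1) OR p1   [De Morgan]
≡ (NOT p2 AND NOT p1) OR (p2 AND p1) OR p1   [double negation]
≡ (NOT p2 OR p2 OR p1) AND (NOT p2 OR p1 OR p1) AND (NOT p1 OR p2 OR p1) AND (NOT p1 OR p1 OR p1)   [distribute OR over AND]
≡ NOT p2 OR p1   [simplify]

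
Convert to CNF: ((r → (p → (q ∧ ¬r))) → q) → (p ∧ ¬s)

(¬r ∨ ¬p ∨ ¬s) ∧ (¬q ∨ p) ∧ (¬q ∨ ¬s)

((r → (p → (q ∧ ¬r))) → q) → (p ∧ ¬s)
≡ ¬((r → (p → (q ∧ ¬r))) → q) ∨ (p ∧ ¬s)   [eliminate →]
≡ ¬(¬(r → (p → (q ∧ ¬r))) ∨ q) ∨ (p ∧ ¬s)   [eliminate →]
≡ ¬(¬(¬r ∨ (p → (q ∧ ¬r))) ∨ q) ∨ (p ∧ ¬s)   [eliminate →]
≡ ¬(¬(¬r ∨ ¬p ∨ (q ∧ ¬r)) ∨ q) ∨ (p ∧ ¬s)   [eliminate →]
≡ (¬¬(¬r ∨ ¬p ∨ (q ∧ ¬r)) ∧ ¬q) ∨ (p ∧ ¬s)   [De Morgan]
≡ ((¬r ∨ ¬p ∨ (q ∧ ¬r)) ∧ ¬q) ∨ (p ∧ ¬s)   [double negation]
≡ (¬r ∨ ¬p ∨ q ∨ p) ∧ (¬r ∨ ¬p ∨ q ∨ ¬s) ∧ (¬r ∨ ¬p ∨ ¬r ∨ p) ∧ (¬r ∨ ¬p ∨ ¬r ∨ ¬s) ∧ (¬q ∨ p) ∧ (¬q ∨ ¬s)   [distribute ∨ over ∧]
≡ (¬r ∨ ¬p ∨ ¬s) ∧ (¬q ∨ p) ∧ (¬q ∨ ¬s)   [simplify]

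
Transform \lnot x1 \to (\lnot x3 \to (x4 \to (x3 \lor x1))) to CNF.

\lnot x1 \to (\lnot x3 \to (x4 \to (x3 \lor x1)))
= \lnot \lnot x1 \lor (\lnot x3 \to (x4 \to (x3 \lor x1)))   [eliminate \to]
= \lnot \lnot x1 \lor \lnot \lnot x3 \lor (x4 \to (x3 \lor x1))   [eliminate \to]
= \lnot \lnot x1 \lor \lnot \lnot x3 \lor \lnot x4 \lor x3 \lor x1   [eliminate \to]
= x1 \lor \lnot \lnot x3 \lor \lnot x4 \lor x3 \lor x1   [double negation]
= x1 \lor x3 \lor \lnot x4 \lor x3 \lor x1   [double negation]
= x1 \lor x3 \lor \lnot x4   [simplify]

x1 \lor x3 \lor \lnot x4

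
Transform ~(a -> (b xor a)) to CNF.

a & (~a | b)

~(a -> (b xor a))
⇔ ~(~a | (b xor a))   (eliminate ->)
⇔ ~(~a | ((b | a) & ~(b & a)))   (expand xor)
⇔ ~~a & ~((b | a) & ~(b & a))   (De Morgan)
⇔ a & ~((b | a) & ~(b & a))   (double negation)
⇔ a & (~(b | a) | ~~(b & a))   (De Morgan)
⇔ a & ((~b & ~a) | ~~(b & a))   (De Morgan)
⇔ a & ((~b & ~a) | (b & a))   (double negation)
⇔ a & (~b | b) & (~b | a) & (~a | b) & (~a | a)   (distribute | over &)
⇔ a & (~a | b)   (simplify)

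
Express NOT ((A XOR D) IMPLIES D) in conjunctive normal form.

NOT ((A XOR D) IMPLIES D)
≡ NOT (NOT (A XOR D) OR D)   (eliminate IMPLIES)
≡ NOT (NOT ((A OR D) AND NOT (A AND D)) OR D)   (expand XOR)
≡ NOT NOT ((A OR D) AND NOT (A AND D)) AND NOT D   (De Morgan)
≡ (A OR D) AND NOT (A AND D) AND NOT D   (double negation)
≡ (A OR D) AND (NOT A OR NOT D) AND NOT D   (De Morgan)
≡ (A OR D) AND NOT D   (simplify)

(A OR D) AND NOT D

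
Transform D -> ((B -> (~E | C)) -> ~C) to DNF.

~D | ~C

D -> ((B -> (~E | C)) -> ~C)
⇔ ~D | ((B -> (~E | C)) -> ~C)   [eliminate ->]
⇔ ~D | ~(B -> (~E | C)) | ~C   [eliminate ->]
⇔ ~D | ~(~B | ~E | C) | ~C   [eliminate ->]
⇔ ~D | (~~B & ~~E & ~C) | ~C   [De Morgan]
⇔ ~D | (B & ~~E & ~C) | ~C   [double negation]
⇔ ~D | (B & E & ~C) | ~C   [double negation]
⇔ ~D | ~C   [simplify]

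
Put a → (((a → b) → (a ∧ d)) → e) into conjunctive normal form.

a → (((a → b) → (a ∧ d)) → e)
≡ ¬a ∨ (((a → b) → (a ∧ d)) → e)   [eliminate →]
≡ ¬a ∨ ¬((a → b) → (a ∧ d)) ∨ e   [eliminate →]
≡ ¬a ∨ ¬(¬(a → b) ∨ (a ∧ d)) ∨ e   [eliminate →]
≡ ¬a ∨ ¬(¬(¬a ∨ b) ∨ (a ∧ d)) ∨ e   [eliminate →]
≡ ¬a ∨ (¬¬(¬a ∨ b) ∧ ¬(a ∧ d)) ∨ e   [De Morgan]
≡ ¬a ∨ ((¬a ∨ b) ∧ ¬(a ∧ d)) ∨ e   [double negation]
≡ ¬a ∨ ((¬a ∨ b) ∧ (¬a ∨ ¬d)) ∨ e   [De Morgan]
≡ (¬a ∨ ¬a ∨ b ∨ e) ∧ (¬a ∨ ¬a ∨ ¬d ∨ e)   [distribute ∨ over ∧]
≡ (¬a ∨ b ∨ e) ∧ (¬a ∨ ¬d ∨ e)   [simplify]

(¬a ∨ b ∨ e) ∧ (¬a ∨ ¬d ∨ e)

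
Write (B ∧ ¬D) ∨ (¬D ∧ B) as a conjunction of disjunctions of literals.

B ∧ ¬D

(B ∧ ¬D) ∨ (¬D ∧ B)
≡ (B ∨ ¬D) ∧ (B ∨ B) ∧ (¬D ∨ ¬D) ∧ (¬D ∨ B)   [distribute ∨ over ∧]
≡ B ∧ ¬D   [simplify]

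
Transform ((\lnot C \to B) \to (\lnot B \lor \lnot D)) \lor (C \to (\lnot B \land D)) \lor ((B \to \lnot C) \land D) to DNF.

\lnot B \lor \lnot D \lor \lnot C

((\lnot C \to B) \to (\lnot B \lor \lnot D)) \lor (C \to (\lnot B \land D)) \lor ((B \to \lnot C) \land D)
= \lnot (\lnot C \to B) \lor \lnot B \lor \lnot D \lor (C \to (\lnot B \land D)) \lor ((B \to \lnot C) \land D)   — eliminate \to
= \lnot (\lnot \lnot C \lor B) \lor \lnot B \lor \lnot D \lor (C \to (\lnot B \land D)) \lor ((B \to \lnot C) \land D)   — eliminate \to
= \lnot (\lnot \lnot C \lor B) \lor \lnot B \lor \lnot D \lor \lnot C \lor (\lnot B \land D) \lor ((B \to \lnot C) \land D)   — eliminate \to
= \lnot (\lnot \lnot C \lor B) \lor \lnot B \lor \lnot D \lor \lnot C \lor (\lnot B \land D) \lor ((\lnot B \lor \lnot C) \land D)   — eliminate \to
= (\lnot \lnot \lnot C \land \lnot B) \lor \lnot B \lor \lnot D \lor \lnot C \lor (\lnot B \land D) \lor ((\lnot B \lor \lnot C) \land D)   — De Morgan
= (\lnot C \land \lnot B) \lor \lnot B \lor \lnot D \lor \lnot C \lor (\lnot B \land D) \lor ((\lnot B \lor \lnot C) \land D)   — double negation
= (\lnot C \land \lnot B) \lor \lnot B \lor \lnot D \lor \lnot C \lor (\lnot B \land D) \lor (\lnot B \land D) \lor (\lnot C \land D)   — distribute \land over \lor
= \lnot B \lor \lnot D \lor \lnot C   — simplify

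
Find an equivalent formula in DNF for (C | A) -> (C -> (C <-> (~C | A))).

~C | (A & C)

(C | A) -> (C -> (C <-> (~C | A)))
≡ ~(C | A) | (C -> (C <-> (~C | A)))   (eliminate ->)
≡ ~(C | A) | ~C | (C <-> (~C | A))   (eliminate ->)
≡ ~(C | A) | ~C | ((C -> (~C | A)) & ((~C | A) -> C))   (eliminate <->)
≡ ~(C | A) | ~C | ((~C | ~C | A) & ((~C | A) -> C))   (eliminate ->)
≡ ~(C | A) | ~C | ((~C | ~C | A) & (~(~C | A) | C))   (eliminate ->)
≡ (~C & ~A) | ~C | ((~C | ~C | A) & (~(~C | A) | C))   (De Morgan)
≡ (~C & ~A) | ~C | ((~C | ~C | A) & ((~~C & ~A) | C))   (De Morgan)
≡ (~C & ~A) | ~C | ((~C | ~C | A) & ((C & ~A) | C))   (double negation)
≡ (~C & ~A) | ~C | (~C & C & ~A) | (~C & C) | (~C & C & ~A) | (~C & C) | (A & C & ~A) | (A & C)   (distribute & over |)
≡ ~C | (A & C)   (simplify)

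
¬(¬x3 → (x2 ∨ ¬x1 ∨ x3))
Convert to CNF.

¬(¬x3 → (x2 ∨ ¬x1 ∨ x3))
≡ ¬(¬¬x3 ∨ x2 ∨ ¬x1 ∨ x3)   [eliminate →]
≡ ¬¬¬x3 ∧ ¬x2 ∧ ¬¬x1 ∧ ¬x3   [De Morgan]
≡ ¬x3 ∧ ¬x2 ∧ ¬¬x1 ∧ ¬x3   [double negation]
≡ ¬x3 ∧ ¬x2 ∧ x1 ∧ ¬x3   [double negation]
≡ ¬x3 ∧ ¬x2 ∧ x1   [simplify]

¬x3 ∧ ¬x2 ∧ x1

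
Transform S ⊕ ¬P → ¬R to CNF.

S ⊕ ¬P → ¬R
≡ ¬(S ⊕ ¬P) ∨ ¬R   [eliminate →]
≡ ¬((S ∨ ¬P) ∧ ¬(S ∧ ¬P)) ∨ ¬R   [expand ⊕]
≡ ¬(S ∨ ¬P) ∨ ¬¬(S ∧ ¬P) ∨ ¬R   [De Morgan]
≡ ¬S ∧ ¬¬P ∨ ¬¬(S ∧ ¬P) ∨ ¬R   [De Morgan]
≡ ¬S ∧ P ∨ ¬¬(S ∧ ¬P) ∨ ¬R   [double negation]
≡ ¬S ∧ P ∨ S ∧ ¬P ∨ ¬R   [double negation]
≡ (¬S ∨ S ∨ ¬R) ∧ (¬S ∨ ¬P ∨ ¬R) ∧ (P ∨ S ∨ ¬R) ∧ (P ∨ ¬P ∨ ¬R)   [distribute ∨ over ∧]
≡ (¬S ∨ ¬P ∨ ¬R) ∧ (P ∨ S ∨ ¬R)   [simplify]

(¬S ∨ ¬P ∨ ¬R) ∧ (P ∨ S ∨ ¬R)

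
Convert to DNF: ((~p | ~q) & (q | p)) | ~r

(~p & q) | (~q & p) | ~r

((~p | ~q) & (q | p)) | ~r
= (~p & q) | (~p & p) | (~q & q) | (~q & p) | ~r   [distribute & over |]
= (~p & q) | (~q & p) | ~r   [simplify]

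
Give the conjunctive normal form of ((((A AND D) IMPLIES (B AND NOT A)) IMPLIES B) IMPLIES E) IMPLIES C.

((((A AND D) IMPLIES (B AND NOT A)) IMPLIES B) IMPLIES E) IMPLIES C
≡ NOT ((((A AND D) IMPLIES (B AND NOT A)) IMPLIES B) IMPLIES E) OR C   — eliminate IMPLIES
≡ NOT (NOT (((A AND D) IMPLIES (B AND NOT A)) IMPLIES B) OR E) OR C   — eliminate IMPLIES
≡ NOT (NOT (NOT ((A AND D) IMPLIES (B AND NOT A)) OR B) OR E) OR C   — eliminate IMPLIES
≡ NOT (NOT (NOT (NOT (A AND D) OR (B AND NOT A)) OR B) OR E) OR C   — eliminate IMPLIES
≡ (NOT NOT (NOT (NOT (A AND D) OR (B AND NOT A)) OR B) AND NOT E) OR C   — De Morgan
≡ ((NOT (NOT (A AND D) OR (B AND NOT A)) OR B) AND NOT E) OR C   — double negation
≡ (((NOT NOT (A AND D) AND NOT (B AND NOT A)) OR B) AND NOT E) OR C   — De Morgan
≡ (((A AND D AND NOT (B AND NOT A)) OR B) AND NOT E) OR C   — double negation
≡ (((A AND D AND (NOT B OR NOT NOT A)) OR B) AND NOT E) OR C   — De Morgan
≡ (((A AND D AND (NOT B OR A)) OR B) AND NOT E) OR C   — double negation
≡ (A OR B OR C) AND (D OR B OR C) AND (NOT B OR A OR B OR C) AND (NOT E OR C)   — distribute OR over AND
≡ (A OR B OR C) AND (D OR B OR C) AND (NOT E OR C)   — simplify

(A OR B OR C) AND (D OR B OR C) AND (NOT E OR C)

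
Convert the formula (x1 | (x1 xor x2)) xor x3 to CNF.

(x1 | (x1 xor x2)) xor x3
≡ (x1 | (x1 xor x2) | x3) & ~((x1 | (x1 xor x2)) & x3)   [expand xor]
≡ (x1 | ((x1 | x2) & ~(x1 & x2)) | x3) & ~((x1 | (x1 xor x2)) & x3)   [expand xor]
≡ (x1 | ((x1 | x2) & ~(x1 & x2)) | x3) & ~((x1 | ((x1 | x2) & ~(x1 & x2))) & x3)   [expand xor]
≡ (x1 | ((x1 | x2) & (~x1 | ~x2)) | x3) & ~((x1 | ((x1 | x2) & ~(x1 & x2))) & x3)   [De Morgan]
≡ (x1 | ((x1 | x2) & (~x1 | ~x2)) | x3) & (~(x1 | ((x1 | x2) & ~(x1 & x2))) | ~x3)   [De Morgan]
≡ (x1 | ((x1 | x2) & (~x1 | ~x2)) | x3) & ((~x1 & ~((x1 | x2) & ~(x1 & x2))) | ~x3)   [De Morgan]
≡ (x1 | ((x1 | x2) & (~x1 | ~x2)) | x3) & ((~x1 & (~(x1 | x2) | ~~(x1 & x2))) | ~x3)   [De Morgan]
≡ (x1 | ((x1 | x2) & (~x1 | ~x2)) | x3) & ((~x1 & ((~x1 & ~x2) | ~~(x1 & x2))) | ~x3)   [De Morgan]
≡ (x1 | ((x1 | x2) & (~x1 | ~x2)) | x3) & ((~x1 & ((~x1 & ~x2) | (x1 & x2))) | ~x3)   [double negation]
≡ (x1 | x1 | x2 | x3) & (x1 | ~x1 | ~x2 | x3) & (~x1 | ~x3) & (~x1 | x1 | ~x3) & (~x1 | x2 | ~x3) & (~x2 | x1 | ~x3) & (~x2 | x2 | ~x3)   [distribute | over &]
≡ (x1 | x2 | x3) & (~x1 | ~x3) & (~x2 | x1 | ~x3)   [simplify]

(x1 | x2 | x3) & (~x1 | ~x3) & (~x2 | x1 | ~x3)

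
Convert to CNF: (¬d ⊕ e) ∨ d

d ∨ ¬e

(¬d ⊕ e) ∨ d
≡ ((¬d ∨ e) ∧ ¬(¬d ∧ e)) ∨ d   [expand ⊕]
≡ ((¬d ∨ e) ∧ (¬¬d ∨ ¬e)) ∨ d   [De Morgan]
≡ ((¬d ∨ e) ∧ (d ∨ ¬e)) ∨ d   [double negation]
≡ (¬d ∨ e ∨ d) ∧ (d ∨ ¬e ∨ d)   [distribute ∨ over ∧]
≡ d ∨ ¬e   [simplify]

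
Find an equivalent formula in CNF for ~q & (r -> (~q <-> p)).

~q & (~r | q | p)

~q & (r -> (~q <-> p))
⇔ ~q & (~r | (~q <-> p))   — eliminate ->
⇔ ~q & (~r | ((~q -> p) & (p -> ~q)))   — eliminate <->
⇔ ~q & (~r | ((~~q | p) & (p -> ~q)))   — eliminate ->
⇔ ~q & (~r | ((~~q | p) & (~p | ~q)))   — eliminate ->
⇔ ~q & (~r | ((q | p) & (~p | ~q)))   — double negation
⇔ ~q & (~r | q | p) & (~r | ~p | ~q)   — distribute | over &
⇔ ~q & (~r | q | p)   — simplify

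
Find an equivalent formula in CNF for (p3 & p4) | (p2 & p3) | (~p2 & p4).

(p3 | ~p2) & (p3 | p4) & (p4 | p2)

(p3 & p4) | (p2 & p3) | (~p2 & p4)
⇔ (p3 | p2 | ~p2) & (p3 | p2 | p4) & (p3 | p3 | ~p2) & (p3 | p3 | p4) & (p4 | p2 | ~p2) & (p4 | p2 | p4) & (p4 | p3 | ~p2) & (p4 | p3 | p4)   — distribute | over &
⇔ (p3 | ~p2) & (p3 | p4) & (p4 | p2)   — simplify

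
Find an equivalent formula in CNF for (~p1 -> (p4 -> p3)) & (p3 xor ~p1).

(~p1 -> (p4 -> p3)) & (p3 xor ~p1)
⇔ (~~p1 | (p4 -> p3)) & (p3 xor ~p1)   (eliminate ->)
⇔ (~~p1 | ~p4 | p3) & (p3 xor ~p1)   (eliminate ->)
⇔ (~~p1 | ~p4 | p3) & (p3 | ~p1) & ~(p3 & ~p1)   (expand xor)
⇔ (p1 | ~p4 | p3) & (p3 | ~p1) & ~(p3 & ~p1)   (double negation)
⇔ (p1 | ~p4 | p3) & (p3 | ~p1) & (~p3 | ~~p1)   (De Morgan)
⇔ (p1 | ~p4 | p3) & (p3 | ~p1) & (~p3 | p1)   (double negation)

(p1 | ~p4 | p3) & (p3 | ~p1) & (~p3 | p1)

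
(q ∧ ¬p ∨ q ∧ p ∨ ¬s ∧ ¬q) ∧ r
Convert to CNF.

(q ∨ ¬s) ∧ r

(q ∧ ¬p ∨ q ∧ p ∨ ¬s ∧ ¬q) ∧ r
≡ (q ∨ q ∨ ¬s) ∧ (q ∨ q ∨ ¬q) ∧ (q ∨ p ∨ ¬s) ∧ (q ∨ p ∨ ¬q) ∧ (¬p ∨ q ∨ ¬s) ∧ (¬p ∨ q ∨ ¬q) ∧ (¬p ∨ p ∨ ¬s) ∧ (¬p ∨ p ∨ ¬q) ∧ r   [distribute ∨ over ∧]
≡ (q ∨ ¬s) ∧ r   [simplify]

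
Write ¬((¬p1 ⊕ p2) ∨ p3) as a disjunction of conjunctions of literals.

(p1 ∧ ¬p2 ∧ ¬p3) ∨ (p2 ∧ ¬p1 ∧ ¬p3)

¬((¬p1 ⊕ p2) ∨ p3)
⇔ ¬((¬p1 ∧ ¬p2) ∨ (¬¬p1 ∧ p2) ∨ p3)   [expand ⊕]
⇔ ¬(¬p1 ∧ ¬p2) ∧ ¬(¬¬p1 ∧ p2) ∧ ¬p3   [De Morgan]
⇔ (¬¬p1 ∨ ¬¬p2) ∧ ¬(¬¬p1 ∧ p2) ∧ ¬p3   [De Morgan]
⇔ (p1 ∨ ¬¬p2) ∧ ¬(¬¬p1 ∧ p2) ∧ ¬p3   [double negation]
⇔ (p1 ∨ p2) ∧ ¬(¬¬p1 ∧ p2) ∧ ¬p3   [double negation]
⇔ (p1 ∨ p2) ∧ (¬¬¬p1 ∨ ¬p2) ∧ ¬p3   [De Morgan]
⇔ (p1 ∨ p2) ∧ (¬p1 ∨ ¬p2) ∧ ¬p3   [double negation]
⇔ (p1 ∧ ¬p1 ∧ ¬p3) ∨ (p1 ∧ ¬p2 ∧ ¬p3) ∨ (p2 ∧ ¬p1 ∧ ¬p3) ∨ (p2 ∧ ¬p2 ∧ ¬p3)   [distribute ∧ over ∨]
⇔ (p1 ∧ ¬p2 ∧ ¬p3) ∨ (p2 ∧ ¬p1 ∧ ¬p3)   [simplify]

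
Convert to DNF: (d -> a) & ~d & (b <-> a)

(d -> a) & ~d & (b <-> a)
⇔ (~d | a) & ~d & (b <-> a)   (eliminate ->)
⇔ (~d | a) & ~d & (b -> a) & (a -> b)   (eliminate <->)
⇔ (~d | a) & ~d & (~b | a) & (a -> b)   (eliminate ->)
⇔ (~d | a) & ~d & (~b | a) & (~a | b)   (eliminate ->)
⇔ (~d & ~d & ~b & ~a) | (~d & ~d & ~b & b) | (~d & ~d & a & ~a) | (~d & ~d & a & b) | (a & ~d & ~b & ~a) | (a & ~d & ~b & b) | (a & ~d & a & ~a) | (a & ~d & a & b)   (distribute & over |)
⇔ (~d & ~b & ~a) | (~d & a & b)   (simplify)

(~d & ~b & ~a) | (~d & a & b)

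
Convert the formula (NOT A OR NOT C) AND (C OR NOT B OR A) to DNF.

(NOT A OR NOT C) AND (C OR NOT B OR A)
≡ (NOT A AND C) OR (NOT A AND NOT B) OR (NOT A AND A) OR (NOT C AND C) OR (NOT C AND NOT B) OR (NOT C AND A)   [distribute AND over OR]
≡ (NOT A AND C) OR (NOT A AND NOT B) OR (NOT C AND NOT B) OR (NOT C AND A)   [simplify]

(NOT A AND C) OR (NOT A AND NOT B) OR (NOT C AND NOT B) OR (NOT C AND A)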